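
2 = 2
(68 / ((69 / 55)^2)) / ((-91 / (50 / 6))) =-5142500 / 1299753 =-3.96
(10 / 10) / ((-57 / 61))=-61 / 57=-1.07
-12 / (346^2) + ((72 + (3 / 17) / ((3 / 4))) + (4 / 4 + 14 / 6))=115346213 / 1526379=75.57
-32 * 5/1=-160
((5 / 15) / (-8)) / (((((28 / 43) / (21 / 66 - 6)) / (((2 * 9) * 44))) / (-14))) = -16125 / 4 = -4031.25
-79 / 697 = -0.11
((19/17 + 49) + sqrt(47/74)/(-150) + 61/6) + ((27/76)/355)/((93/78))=642871528/10663845- sqrt(3478)/11100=60.28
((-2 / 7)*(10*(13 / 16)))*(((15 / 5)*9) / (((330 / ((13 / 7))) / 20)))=-7605 / 1078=-7.05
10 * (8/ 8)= 10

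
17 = 17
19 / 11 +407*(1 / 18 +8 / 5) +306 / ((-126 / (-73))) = 5910071 / 6930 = 852.82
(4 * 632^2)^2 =2552632508416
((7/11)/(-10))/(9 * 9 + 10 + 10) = -7/11110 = -0.00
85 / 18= 4.72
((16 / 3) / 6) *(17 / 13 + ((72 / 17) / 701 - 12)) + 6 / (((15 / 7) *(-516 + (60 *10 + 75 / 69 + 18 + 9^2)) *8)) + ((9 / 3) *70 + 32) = 27451255259489 / 118068392520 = 232.50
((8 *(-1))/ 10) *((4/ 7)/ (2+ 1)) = -16/ 105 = -0.15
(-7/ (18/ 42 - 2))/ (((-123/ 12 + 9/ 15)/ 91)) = -89180/ 2123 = -42.01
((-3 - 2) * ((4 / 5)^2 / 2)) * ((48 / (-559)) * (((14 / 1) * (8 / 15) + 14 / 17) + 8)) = 531712 / 237575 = 2.24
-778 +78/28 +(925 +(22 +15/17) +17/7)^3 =858216328.07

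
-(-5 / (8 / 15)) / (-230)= -15 / 368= -0.04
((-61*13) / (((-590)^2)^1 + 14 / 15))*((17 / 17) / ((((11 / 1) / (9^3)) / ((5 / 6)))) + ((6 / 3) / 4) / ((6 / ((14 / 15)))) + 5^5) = -1248381043 / 172309962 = -7.24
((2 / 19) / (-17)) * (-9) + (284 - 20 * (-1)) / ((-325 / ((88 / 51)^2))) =-43834294 / 16061175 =-2.73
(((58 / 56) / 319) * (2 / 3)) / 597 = 1 / 275814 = 0.00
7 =7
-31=-31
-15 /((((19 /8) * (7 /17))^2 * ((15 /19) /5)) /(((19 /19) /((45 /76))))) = -73984 /441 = -167.76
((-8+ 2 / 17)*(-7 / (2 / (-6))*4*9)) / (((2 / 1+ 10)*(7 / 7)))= -8442 / 17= -496.59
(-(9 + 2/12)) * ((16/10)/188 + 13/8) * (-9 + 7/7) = 33781/282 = 119.79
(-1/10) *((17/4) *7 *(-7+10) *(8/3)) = -23.80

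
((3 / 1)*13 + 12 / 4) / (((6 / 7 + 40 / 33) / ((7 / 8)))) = 33957 / 1912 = 17.76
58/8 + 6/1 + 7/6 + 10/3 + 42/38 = 1433/76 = 18.86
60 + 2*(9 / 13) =798 / 13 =61.38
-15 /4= -3.75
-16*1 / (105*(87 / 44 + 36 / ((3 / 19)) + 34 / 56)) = -176 / 266325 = -0.00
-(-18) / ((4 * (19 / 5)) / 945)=42525 / 38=1119.08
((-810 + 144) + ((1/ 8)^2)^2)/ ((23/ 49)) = -133668815/ 94208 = -1418.87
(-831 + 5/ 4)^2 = 11015761/ 16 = 688485.06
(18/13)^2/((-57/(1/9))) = -12/3211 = -0.00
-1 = -1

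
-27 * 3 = -81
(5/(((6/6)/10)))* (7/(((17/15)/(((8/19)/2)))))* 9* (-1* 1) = -189000/323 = -585.14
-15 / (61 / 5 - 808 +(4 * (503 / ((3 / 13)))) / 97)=21825 / 1027109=0.02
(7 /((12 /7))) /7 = 7 /12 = 0.58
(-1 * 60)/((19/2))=-120/19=-6.32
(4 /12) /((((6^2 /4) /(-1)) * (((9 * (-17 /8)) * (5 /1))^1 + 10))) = 8 /18495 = 0.00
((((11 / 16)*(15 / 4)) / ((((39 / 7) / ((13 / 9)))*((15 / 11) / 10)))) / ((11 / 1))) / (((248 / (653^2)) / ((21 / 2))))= 1149172255 / 142848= 8044.72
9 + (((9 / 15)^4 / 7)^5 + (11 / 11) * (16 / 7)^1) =18089199069648893776 / 1602840423583984375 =11.29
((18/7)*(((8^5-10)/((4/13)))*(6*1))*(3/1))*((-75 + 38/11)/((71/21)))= -7403704074/71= -104277522.17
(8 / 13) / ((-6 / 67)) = -268 / 39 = -6.87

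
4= 4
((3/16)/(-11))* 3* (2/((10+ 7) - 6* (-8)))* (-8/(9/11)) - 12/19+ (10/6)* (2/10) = -0.28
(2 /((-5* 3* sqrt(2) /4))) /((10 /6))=-4* sqrt(2) /25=-0.23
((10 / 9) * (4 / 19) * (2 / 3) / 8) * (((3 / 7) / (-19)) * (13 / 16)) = -65 / 181944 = -0.00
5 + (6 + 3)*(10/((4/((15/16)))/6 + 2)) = 2330/61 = 38.20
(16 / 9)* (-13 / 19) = -208 / 171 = -1.22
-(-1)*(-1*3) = -3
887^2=786769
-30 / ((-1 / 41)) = 1230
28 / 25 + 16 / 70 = 236 / 175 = 1.35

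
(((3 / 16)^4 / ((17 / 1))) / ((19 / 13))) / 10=1053 / 211681280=0.00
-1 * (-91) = 91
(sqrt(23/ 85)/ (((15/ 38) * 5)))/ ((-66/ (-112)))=2128 * sqrt(1955)/ 210375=0.45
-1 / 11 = -0.09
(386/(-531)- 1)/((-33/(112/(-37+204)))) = 102704/2926341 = 0.04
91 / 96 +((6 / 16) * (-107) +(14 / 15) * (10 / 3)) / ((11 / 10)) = -103597 / 3168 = -32.70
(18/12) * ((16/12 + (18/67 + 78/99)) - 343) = -753089/1474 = -510.92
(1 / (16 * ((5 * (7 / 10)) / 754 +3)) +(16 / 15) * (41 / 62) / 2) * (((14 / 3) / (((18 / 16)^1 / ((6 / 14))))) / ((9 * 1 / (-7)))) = -88133948 / 170660115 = -0.52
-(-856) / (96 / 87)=3103 / 4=775.75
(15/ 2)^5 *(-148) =-28096875/ 8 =-3512109.38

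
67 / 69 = 0.97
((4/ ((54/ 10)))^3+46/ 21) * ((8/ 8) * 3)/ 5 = 357806/ 229635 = 1.56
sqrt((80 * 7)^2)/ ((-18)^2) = 140/ 81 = 1.73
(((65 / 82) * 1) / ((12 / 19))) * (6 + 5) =13585 / 984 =13.81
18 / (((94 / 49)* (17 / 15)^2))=99225 / 13583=7.31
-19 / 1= -19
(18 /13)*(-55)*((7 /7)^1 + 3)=-3960 /13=-304.62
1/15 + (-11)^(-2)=136/1815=0.07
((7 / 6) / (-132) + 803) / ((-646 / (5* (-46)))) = 73136435 / 255816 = 285.89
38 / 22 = 19 / 11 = 1.73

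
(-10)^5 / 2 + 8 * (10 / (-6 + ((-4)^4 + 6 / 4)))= -25149840 / 503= -49999.68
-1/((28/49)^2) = -49/16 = -3.06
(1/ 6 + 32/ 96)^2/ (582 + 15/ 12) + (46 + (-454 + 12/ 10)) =-406.80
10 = 10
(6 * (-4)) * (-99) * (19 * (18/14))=406296/7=58042.29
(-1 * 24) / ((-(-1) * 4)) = -6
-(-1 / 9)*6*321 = 214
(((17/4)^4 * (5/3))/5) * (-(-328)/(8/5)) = 17121805/768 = 22294.02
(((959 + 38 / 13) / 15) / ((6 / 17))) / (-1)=-42517 / 234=-181.70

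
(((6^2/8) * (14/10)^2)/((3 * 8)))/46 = 147/18400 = 0.01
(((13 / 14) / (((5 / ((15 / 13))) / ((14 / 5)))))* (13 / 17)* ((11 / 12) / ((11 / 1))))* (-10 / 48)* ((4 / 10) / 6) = -13 / 24480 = -0.00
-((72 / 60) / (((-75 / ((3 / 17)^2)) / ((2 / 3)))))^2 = -144 / 1305015625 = -0.00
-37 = -37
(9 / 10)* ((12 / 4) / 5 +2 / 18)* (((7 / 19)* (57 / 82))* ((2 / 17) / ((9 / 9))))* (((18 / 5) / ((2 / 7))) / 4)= 5292 / 87125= 0.06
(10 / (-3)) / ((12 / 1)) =-5 / 18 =-0.28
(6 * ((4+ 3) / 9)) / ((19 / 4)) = 56 / 57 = 0.98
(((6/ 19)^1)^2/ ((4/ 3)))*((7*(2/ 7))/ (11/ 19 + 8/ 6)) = 0.08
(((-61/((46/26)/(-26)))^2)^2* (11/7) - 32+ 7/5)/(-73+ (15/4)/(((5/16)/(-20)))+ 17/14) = -19878281036135775938/6107529825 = -3254716981.45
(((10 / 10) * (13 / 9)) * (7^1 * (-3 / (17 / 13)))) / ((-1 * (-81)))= -1183 / 4131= -0.29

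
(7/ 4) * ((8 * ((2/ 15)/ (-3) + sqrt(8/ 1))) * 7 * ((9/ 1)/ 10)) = -98/ 25 + 882 * sqrt(2)/ 5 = 245.55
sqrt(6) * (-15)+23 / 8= -33.87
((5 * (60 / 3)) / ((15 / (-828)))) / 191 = -5520 / 191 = -28.90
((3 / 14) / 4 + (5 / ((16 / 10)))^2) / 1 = 4399 / 448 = 9.82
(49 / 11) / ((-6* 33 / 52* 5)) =-0.23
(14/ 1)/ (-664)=-7/ 332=-0.02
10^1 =10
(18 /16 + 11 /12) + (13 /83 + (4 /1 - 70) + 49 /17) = -2062973 /33864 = -60.92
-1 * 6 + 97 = 91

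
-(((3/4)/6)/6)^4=-1/5308416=-0.00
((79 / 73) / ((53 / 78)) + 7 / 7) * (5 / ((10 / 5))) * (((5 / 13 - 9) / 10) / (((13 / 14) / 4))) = -15728608 / 653861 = -24.05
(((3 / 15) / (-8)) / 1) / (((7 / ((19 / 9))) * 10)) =-19 / 25200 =-0.00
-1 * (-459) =459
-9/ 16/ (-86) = 9/ 1376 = 0.01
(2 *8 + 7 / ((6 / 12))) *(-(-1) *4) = 120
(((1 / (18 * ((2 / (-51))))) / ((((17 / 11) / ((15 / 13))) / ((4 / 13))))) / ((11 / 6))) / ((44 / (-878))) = 6585 / 1859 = 3.54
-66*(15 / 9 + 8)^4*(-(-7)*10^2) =-10892127400 / 27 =-403412125.93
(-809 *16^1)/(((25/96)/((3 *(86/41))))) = -320596992/1025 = -312777.55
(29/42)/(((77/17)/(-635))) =-313055/3234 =-96.80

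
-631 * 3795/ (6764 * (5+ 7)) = -798215/ 27056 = -29.50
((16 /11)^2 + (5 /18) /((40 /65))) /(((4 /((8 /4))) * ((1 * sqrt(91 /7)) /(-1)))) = -44729 * sqrt(13) /453024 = -0.36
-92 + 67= -25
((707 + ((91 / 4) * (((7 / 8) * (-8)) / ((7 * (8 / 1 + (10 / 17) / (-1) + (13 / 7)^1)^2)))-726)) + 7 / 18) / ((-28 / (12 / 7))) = 826725889 / 715366092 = 1.16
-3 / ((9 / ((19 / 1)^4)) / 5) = -217201.67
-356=-356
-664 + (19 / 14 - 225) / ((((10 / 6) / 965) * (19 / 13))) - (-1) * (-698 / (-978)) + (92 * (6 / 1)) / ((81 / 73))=-103912631899 / 1170666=-88763.69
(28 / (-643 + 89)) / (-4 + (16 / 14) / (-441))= 21609 / 1711306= 0.01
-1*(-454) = 454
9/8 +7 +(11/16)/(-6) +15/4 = 1129/96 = 11.76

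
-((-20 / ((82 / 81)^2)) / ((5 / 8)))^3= 144603922678272 / 4750104241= 30442.26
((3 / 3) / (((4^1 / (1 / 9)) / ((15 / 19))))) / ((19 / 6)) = 5 / 722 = 0.01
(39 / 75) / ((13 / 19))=0.76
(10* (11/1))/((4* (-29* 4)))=-55/232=-0.24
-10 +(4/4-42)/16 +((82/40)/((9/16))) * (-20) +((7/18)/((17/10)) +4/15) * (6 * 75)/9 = -16505/272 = -60.68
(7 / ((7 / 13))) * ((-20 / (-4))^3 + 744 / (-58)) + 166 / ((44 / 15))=1514.83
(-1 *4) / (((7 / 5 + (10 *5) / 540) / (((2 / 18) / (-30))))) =4 / 403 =0.01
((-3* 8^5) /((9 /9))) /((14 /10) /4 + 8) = -1966080 /167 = -11772.93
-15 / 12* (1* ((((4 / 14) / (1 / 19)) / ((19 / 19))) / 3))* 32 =-1520 / 21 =-72.38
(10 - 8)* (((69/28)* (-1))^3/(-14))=2.14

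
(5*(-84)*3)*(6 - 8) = 2520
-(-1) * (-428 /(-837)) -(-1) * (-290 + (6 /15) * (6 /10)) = -6052528 /20925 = -289.25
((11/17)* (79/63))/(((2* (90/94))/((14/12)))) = 40843/82620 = 0.49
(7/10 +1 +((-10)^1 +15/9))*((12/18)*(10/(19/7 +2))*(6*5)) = -27860/99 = -281.41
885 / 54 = 295 / 18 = 16.39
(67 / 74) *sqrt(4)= 67 / 37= 1.81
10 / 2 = 5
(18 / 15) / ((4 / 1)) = 3 / 10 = 0.30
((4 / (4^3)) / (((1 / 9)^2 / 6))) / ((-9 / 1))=-27 / 8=-3.38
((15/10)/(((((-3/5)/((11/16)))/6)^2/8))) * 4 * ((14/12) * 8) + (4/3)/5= 317629/15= 21175.27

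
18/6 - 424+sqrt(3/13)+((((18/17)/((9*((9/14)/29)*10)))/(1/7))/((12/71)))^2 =sqrt(39)/13+1309323781/21068100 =62.63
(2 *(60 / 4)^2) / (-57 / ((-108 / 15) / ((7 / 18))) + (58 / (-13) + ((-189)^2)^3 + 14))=1263600 / 127987609773929117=0.00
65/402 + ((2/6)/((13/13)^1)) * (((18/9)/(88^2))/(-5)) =209711/1297120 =0.16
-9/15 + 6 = 27/5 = 5.40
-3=-3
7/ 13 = 0.54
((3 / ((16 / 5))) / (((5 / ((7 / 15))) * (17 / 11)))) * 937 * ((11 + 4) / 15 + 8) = 649341 / 1360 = 477.46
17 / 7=2.43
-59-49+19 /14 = -1493 /14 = -106.64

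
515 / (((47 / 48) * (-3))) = -8240 / 47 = -175.32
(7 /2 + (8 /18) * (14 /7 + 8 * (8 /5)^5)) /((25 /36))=4688054 /78125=60.01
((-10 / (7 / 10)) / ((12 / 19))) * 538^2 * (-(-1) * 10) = -1374859000 / 21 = -65469476.19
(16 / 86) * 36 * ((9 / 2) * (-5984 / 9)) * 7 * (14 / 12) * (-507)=82973309.02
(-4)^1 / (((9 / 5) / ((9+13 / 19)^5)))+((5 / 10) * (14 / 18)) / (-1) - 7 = -8436572818127 / 44569782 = -189289.08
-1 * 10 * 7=-70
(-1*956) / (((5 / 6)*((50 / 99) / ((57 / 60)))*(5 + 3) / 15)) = -4046031 / 1000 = -4046.03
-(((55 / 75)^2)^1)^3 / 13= -1771561 / 148078125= -0.01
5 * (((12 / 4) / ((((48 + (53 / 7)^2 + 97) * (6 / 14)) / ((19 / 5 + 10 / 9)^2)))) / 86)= 16752463 / 345304620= 0.05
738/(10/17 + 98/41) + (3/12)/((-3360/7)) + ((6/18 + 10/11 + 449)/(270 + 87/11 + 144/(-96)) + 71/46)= 11658325645621/46456894080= 250.95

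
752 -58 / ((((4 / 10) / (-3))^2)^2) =-1462109 / 8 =-182763.62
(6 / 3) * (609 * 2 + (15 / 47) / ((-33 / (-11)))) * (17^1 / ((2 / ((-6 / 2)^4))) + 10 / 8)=157955509 / 94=1680377.76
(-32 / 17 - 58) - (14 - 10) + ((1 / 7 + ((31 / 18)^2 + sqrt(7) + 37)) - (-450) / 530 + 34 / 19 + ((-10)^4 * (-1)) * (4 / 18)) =-87100341971 / 38825892 + sqrt(7) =-2240.71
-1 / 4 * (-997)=997 / 4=249.25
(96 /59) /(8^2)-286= -33745 /118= -285.97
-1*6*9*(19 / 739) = -1026 / 739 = -1.39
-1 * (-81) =81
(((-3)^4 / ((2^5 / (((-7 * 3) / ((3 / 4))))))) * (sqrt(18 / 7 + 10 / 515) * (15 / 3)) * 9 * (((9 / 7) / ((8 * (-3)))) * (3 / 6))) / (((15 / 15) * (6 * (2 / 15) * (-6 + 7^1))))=54675 * sqrt(336707) / 184576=171.89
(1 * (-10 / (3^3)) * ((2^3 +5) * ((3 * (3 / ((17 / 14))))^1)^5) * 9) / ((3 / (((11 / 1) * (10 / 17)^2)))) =-504598846752000 / 410338673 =-1229713.11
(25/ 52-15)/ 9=-755/ 468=-1.61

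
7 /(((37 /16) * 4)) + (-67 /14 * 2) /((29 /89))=-214947 /7511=-28.62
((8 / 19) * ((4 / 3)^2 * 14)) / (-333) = -1792 / 56943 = -0.03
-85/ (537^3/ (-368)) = 31280/ 154854153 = 0.00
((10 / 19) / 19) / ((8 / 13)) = 65 / 1444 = 0.05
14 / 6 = 7 / 3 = 2.33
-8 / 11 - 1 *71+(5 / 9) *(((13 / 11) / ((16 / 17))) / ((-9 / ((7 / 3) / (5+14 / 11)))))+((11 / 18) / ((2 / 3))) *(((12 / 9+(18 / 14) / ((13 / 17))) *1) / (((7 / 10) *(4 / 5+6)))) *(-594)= -13313132946097 / 31956292368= -416.60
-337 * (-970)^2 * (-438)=138882485400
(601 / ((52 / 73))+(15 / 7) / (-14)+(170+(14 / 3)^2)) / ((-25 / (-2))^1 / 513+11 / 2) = 1353312867 / 7221032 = 187.41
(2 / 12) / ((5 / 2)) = 1 / 15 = 0.07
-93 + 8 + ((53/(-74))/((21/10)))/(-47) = -3103850/36519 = -84.99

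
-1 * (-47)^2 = -2209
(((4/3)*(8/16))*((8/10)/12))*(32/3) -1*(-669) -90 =78229/135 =579.47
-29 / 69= -0.42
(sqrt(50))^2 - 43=7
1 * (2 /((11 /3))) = 6 /11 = 0.55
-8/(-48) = 1/6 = 0.17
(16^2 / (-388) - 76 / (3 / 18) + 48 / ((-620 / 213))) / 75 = -7113812 / 1127625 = -6.31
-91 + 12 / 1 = -79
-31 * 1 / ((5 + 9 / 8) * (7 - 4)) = -248 / 147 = -1.69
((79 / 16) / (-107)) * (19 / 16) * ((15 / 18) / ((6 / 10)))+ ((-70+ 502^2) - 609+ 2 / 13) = 1610925387887 / 6409728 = 251325.08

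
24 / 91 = 0.26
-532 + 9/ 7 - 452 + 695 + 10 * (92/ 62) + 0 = -59214/ 217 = -272.88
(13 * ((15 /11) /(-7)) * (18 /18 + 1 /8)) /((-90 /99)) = 351 /112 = 3.13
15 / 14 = 1.07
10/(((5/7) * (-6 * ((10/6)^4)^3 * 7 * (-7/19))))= 3365793/1708984375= 0.00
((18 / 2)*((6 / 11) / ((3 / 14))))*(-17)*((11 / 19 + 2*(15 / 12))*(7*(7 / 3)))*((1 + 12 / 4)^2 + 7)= -94147326 / 209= -450465.67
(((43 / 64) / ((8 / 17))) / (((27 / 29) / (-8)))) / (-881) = 21199 / 1522368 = 0.01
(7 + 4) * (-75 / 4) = -825 / 4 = -206.25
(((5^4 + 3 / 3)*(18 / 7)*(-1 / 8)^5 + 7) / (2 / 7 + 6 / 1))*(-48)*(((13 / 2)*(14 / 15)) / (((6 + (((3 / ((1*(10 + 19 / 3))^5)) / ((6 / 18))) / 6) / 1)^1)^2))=-2894207608640663323243781 / 323560970699468229066240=-8.94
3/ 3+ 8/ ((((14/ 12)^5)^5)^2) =1804931292867130259105425457373301639598257/ 1798465042647412146620280340569649349251249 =1.00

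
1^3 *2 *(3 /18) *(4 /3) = 4 /9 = 0.44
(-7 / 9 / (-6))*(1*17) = 119 / 54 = 2.20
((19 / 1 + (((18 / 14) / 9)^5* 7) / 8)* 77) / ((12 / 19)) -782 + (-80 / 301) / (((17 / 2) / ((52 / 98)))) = 12311242417 / 8023456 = 1534.41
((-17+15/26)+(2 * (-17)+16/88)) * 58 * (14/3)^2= -81673396/1287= -63460.29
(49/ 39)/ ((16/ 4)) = 0.31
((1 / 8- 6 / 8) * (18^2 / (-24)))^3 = 2460375 / 4096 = 600.68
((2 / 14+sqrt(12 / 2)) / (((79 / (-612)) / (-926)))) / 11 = 566712 / 6083+566712 * sqrt(6) / 869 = 1690.58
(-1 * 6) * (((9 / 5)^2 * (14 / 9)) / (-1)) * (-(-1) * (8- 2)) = 4536 / 25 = 181.44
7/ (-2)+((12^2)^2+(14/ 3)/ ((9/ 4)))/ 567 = 1012693/ 30618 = 33.08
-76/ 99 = -0.77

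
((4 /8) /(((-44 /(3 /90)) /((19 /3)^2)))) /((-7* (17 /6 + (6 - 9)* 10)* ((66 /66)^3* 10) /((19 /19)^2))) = -0.00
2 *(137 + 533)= 1340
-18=-18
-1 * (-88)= 88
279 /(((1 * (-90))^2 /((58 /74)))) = 899 /33300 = 0.03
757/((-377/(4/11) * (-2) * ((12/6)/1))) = 757/4147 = 0.18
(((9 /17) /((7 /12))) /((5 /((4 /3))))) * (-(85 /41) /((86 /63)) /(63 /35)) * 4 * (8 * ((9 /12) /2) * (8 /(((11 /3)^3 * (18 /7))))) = -362880 /2346553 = -0.15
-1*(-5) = 5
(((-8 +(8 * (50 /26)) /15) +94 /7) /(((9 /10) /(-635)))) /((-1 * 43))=11188700 /105651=105.90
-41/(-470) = 41/470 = 0.09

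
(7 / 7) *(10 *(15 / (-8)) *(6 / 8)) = -225 / 16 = -14.06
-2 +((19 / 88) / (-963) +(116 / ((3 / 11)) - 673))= -249.67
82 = 82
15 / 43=0.35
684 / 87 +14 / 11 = 2914 / 319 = 9.13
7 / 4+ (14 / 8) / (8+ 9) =63 / 34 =1.85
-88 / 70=-1.26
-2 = -2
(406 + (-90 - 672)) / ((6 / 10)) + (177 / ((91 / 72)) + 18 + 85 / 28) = -432.25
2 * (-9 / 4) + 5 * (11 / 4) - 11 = -1.75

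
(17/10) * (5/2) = 17/4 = 4.25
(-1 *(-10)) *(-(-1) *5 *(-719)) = -35950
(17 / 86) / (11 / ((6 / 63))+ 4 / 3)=0.00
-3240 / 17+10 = -3070 / 17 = -180.59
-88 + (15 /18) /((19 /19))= -523 /6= -87.17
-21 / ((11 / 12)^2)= -3024 / 121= -24.99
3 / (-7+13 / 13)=-1 / 2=-0.50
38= 38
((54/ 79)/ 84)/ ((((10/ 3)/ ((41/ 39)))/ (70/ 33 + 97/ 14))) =514263/ 22142120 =0.02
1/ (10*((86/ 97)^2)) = 9409/ 73960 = 0.13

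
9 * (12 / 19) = 108 / 19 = 5.68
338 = 338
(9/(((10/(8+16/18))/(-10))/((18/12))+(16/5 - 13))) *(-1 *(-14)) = -1008/79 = -12.76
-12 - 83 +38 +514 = 457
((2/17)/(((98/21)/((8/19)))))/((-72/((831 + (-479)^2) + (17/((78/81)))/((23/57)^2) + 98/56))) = -6337352897/186586764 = -33.96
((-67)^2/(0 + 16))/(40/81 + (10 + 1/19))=6908571/259696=26.60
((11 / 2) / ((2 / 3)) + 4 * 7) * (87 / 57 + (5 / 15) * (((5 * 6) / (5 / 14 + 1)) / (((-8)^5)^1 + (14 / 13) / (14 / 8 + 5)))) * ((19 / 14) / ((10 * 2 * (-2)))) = -2417836633 / 1288169344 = -1.88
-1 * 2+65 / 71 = -77 / 71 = -1.08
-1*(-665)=665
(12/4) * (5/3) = 5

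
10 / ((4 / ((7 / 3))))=35 / 6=5.83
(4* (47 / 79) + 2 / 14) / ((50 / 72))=3.63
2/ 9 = 0.22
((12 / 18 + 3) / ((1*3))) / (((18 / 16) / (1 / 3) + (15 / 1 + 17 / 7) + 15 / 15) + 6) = 616 / 14013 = 0.04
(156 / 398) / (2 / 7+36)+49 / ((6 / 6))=1238650 / 25273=49.01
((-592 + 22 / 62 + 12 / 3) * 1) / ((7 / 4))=-72868 / 217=-335.80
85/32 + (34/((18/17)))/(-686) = 257771/98784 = 2.61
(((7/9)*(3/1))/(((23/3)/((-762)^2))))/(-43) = -4064508/989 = -4109.71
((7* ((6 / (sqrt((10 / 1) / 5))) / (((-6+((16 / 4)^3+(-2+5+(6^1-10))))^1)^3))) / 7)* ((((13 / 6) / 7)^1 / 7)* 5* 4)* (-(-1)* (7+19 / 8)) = 1625* sqrt(2) / 12099276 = 0.00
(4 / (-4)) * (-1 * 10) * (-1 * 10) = -100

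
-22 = -22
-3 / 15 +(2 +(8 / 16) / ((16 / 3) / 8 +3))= 213 / 110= 1.94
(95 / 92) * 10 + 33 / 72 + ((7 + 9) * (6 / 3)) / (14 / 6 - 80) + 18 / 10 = 7827829 / 643080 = 12.17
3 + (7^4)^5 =79792266297612004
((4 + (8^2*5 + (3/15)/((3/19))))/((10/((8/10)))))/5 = 9758/1875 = 5.20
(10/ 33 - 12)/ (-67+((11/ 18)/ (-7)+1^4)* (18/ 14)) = 0.18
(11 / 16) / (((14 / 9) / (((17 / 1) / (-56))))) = -1683 / 12544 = -0.13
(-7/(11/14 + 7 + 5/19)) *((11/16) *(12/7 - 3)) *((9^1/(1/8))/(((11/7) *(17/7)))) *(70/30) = 1231713/36397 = 33.84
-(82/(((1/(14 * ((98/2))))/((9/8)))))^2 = -16019205489/4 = -4004801372.25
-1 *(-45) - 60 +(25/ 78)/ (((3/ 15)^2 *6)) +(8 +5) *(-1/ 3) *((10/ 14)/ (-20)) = -22129/ 1638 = -13.51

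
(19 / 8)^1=19 / 8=2.38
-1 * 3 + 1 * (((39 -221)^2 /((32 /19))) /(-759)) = -175555 /6072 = -28.91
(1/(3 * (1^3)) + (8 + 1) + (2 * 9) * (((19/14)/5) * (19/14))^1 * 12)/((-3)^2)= 65342/6615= 9.88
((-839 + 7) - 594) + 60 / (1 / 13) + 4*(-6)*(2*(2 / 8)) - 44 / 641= -421822 / 641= -658.07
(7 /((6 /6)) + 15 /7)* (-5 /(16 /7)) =-20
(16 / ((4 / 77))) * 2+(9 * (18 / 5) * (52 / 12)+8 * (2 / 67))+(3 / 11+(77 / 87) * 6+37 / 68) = 762.77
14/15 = 0.93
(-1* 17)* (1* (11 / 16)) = -187 / 16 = -11.69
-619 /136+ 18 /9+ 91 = 88.45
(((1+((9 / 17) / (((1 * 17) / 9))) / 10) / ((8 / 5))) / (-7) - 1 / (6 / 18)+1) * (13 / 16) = -880191 / 517888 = -1.70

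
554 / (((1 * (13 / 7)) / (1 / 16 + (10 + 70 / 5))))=746515 / 104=7178.03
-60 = -60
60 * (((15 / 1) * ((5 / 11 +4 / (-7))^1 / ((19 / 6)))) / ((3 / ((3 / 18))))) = -2700 / 1463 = -1.85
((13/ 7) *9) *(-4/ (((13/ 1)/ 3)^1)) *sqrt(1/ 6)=-18 *sqrt(6)/ 7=-6.30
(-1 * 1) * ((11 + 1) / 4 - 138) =135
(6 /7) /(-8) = -3 /28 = -0.11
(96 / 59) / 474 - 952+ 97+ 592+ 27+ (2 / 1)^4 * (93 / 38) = -196.84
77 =77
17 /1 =17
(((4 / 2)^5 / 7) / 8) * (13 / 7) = 52 / 49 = 1.06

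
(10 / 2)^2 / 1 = 25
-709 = -709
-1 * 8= -8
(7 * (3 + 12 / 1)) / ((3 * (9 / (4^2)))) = 62.22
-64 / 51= -1.25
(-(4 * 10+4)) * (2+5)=-308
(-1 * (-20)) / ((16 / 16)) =20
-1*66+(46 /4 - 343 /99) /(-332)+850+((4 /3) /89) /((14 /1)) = 32106618583 /40953528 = 783.98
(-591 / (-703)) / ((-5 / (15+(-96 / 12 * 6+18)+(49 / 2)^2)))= -1383531 / 14060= -98.40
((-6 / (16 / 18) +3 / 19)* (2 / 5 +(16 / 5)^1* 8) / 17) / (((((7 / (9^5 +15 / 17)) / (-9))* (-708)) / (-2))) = 2162.26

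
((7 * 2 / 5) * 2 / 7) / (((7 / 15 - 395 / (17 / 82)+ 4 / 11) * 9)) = -0.00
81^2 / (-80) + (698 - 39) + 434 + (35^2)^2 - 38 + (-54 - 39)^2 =120819759 / 80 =1510246.99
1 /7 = 0.14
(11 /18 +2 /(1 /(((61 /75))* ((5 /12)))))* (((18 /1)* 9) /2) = 104.40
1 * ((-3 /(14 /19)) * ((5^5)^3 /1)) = -1739501953125 /14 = -124250139508.93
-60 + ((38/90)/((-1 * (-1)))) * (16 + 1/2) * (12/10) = -1291/25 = -51.64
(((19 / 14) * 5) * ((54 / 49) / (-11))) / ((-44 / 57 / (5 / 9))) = 81225 / 166012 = 0.49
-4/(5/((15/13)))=-12/13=-0.92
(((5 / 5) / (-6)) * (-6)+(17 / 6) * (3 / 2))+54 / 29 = 825 / 116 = 7.11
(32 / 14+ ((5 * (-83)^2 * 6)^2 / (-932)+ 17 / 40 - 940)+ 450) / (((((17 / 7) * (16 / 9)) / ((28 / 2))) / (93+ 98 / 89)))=-315509832101285325 / 22561856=-13984214423.73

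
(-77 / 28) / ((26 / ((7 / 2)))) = -77 / 208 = -0.37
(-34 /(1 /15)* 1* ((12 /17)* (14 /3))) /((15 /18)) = -2016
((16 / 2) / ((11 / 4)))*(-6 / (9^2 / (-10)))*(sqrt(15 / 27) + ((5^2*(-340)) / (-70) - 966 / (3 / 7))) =-3184640 / 693 + 640*sqrt(5) / 891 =-4593.83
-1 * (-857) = 857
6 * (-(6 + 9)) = -90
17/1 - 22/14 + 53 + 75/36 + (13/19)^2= 2152399/30324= 70.98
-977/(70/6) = -2931/35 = -83.74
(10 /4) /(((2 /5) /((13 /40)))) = 65 /32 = 2.03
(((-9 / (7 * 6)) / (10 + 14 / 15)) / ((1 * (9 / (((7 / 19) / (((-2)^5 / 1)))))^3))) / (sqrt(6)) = 245 * sqrt(6) / 35827858538496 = 0.00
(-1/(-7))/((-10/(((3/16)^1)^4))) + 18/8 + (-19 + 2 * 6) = -21790801/4587520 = -4.75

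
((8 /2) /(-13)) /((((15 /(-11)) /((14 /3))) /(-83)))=-87.40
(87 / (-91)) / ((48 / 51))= -1479 / 1456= -1.02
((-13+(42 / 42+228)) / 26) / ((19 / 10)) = 1080 / 247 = 4.37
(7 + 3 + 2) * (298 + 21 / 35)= 17916 / 5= 3583.20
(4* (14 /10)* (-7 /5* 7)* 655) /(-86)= 89866 /215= 417.98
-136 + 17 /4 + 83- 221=-1079 /4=-269.75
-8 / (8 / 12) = -12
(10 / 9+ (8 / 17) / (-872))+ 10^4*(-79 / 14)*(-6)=39524619647 / 116739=338572.54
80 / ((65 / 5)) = 80 / 13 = 6.15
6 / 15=2 / 5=0.40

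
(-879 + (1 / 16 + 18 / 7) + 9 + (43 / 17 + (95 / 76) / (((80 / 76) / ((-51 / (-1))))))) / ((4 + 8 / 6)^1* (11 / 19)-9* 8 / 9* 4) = 43643133 / 1568896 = 27.82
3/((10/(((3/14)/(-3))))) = -3/140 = -0.02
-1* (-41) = 41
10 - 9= 1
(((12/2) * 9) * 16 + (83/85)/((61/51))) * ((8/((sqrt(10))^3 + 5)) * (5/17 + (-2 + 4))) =-2110152/25925 + 4220304 * sqrt(10)/25925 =433.39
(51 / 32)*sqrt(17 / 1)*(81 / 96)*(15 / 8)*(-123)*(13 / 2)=-33027345*sqrt(17) / 16384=-8311.48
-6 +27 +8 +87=116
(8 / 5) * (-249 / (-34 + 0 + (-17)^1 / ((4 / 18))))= 3984 / 1105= 3.61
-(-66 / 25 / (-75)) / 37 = -22 / 23125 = -0.00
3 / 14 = 0.21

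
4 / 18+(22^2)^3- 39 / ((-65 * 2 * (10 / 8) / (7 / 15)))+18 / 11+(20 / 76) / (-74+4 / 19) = 1967113023551297 / 17349750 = 113379905.97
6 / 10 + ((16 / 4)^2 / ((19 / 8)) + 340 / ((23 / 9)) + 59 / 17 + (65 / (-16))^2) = 1524833177 / 9509120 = 160.35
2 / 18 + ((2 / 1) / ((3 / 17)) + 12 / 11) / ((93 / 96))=12.94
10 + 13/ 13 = 11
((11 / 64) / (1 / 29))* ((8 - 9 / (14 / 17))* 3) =-39237 / 896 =-43.79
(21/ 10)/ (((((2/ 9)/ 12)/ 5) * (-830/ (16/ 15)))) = -1512/ 2075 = -0.73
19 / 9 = 2.11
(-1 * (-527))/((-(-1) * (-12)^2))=527/144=3.66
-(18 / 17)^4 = -1.26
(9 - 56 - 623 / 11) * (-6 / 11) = 6840 / 121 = 56.53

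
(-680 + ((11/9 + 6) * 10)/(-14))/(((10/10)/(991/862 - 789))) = 29314516955/54306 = 539802.54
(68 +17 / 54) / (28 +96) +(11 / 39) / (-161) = 0.55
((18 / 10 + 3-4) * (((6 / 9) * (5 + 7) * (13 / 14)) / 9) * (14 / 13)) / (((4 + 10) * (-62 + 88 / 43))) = -0.00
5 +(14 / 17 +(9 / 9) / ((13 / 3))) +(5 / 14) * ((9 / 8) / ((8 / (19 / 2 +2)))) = 2626431 / 396032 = 6.63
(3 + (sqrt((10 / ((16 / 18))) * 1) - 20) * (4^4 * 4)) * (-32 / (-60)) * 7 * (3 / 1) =-1146712 / 5 + 86016 * sqrt(5) / 5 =-190874.88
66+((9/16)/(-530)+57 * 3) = 2009751/8480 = 237.00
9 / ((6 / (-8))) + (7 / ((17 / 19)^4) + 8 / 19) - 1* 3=-5802624 / 1586899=-3.66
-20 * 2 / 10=-4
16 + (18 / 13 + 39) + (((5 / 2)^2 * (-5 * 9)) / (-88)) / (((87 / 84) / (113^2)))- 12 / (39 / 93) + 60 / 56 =9157282349 / 232232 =39431.61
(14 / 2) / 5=7 / 5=1.40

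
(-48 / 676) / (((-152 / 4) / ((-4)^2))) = 0.03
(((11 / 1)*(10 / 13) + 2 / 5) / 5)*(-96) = -170.14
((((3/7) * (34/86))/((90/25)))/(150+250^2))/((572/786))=2227/2157315160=0.00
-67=-67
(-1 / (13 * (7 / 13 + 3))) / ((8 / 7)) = -7 / 368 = -0.02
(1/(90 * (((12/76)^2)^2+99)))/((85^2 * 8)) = 130321/67115475720000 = 0.00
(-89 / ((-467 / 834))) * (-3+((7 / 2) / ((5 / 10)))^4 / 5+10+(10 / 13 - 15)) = 2281929918 / 30355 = 75174.76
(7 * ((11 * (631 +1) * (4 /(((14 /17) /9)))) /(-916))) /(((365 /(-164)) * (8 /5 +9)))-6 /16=695100333 /7088008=98.07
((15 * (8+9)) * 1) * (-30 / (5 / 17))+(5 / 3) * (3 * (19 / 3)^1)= -77935 / 3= -25978.33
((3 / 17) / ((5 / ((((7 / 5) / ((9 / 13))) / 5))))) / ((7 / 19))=247 / 6375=0.04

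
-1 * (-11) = 11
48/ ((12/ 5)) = 20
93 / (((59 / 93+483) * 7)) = 0.03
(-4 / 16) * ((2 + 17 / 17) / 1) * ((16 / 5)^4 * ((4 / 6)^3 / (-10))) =65536 / 28125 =2.33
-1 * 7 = -7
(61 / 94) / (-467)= -61 / 43898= -0.00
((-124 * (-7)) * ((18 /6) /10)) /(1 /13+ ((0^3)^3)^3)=16926 /5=3385.20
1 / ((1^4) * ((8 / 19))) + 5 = 59 / 8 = 7.38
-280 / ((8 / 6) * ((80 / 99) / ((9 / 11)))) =-1701 / 8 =-212.62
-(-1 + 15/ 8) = -7/ 8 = -0.88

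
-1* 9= -9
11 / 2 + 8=27 / 2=13.50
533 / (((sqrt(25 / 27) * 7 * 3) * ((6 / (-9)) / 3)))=-4797 * sqrt(3) / 70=-118.69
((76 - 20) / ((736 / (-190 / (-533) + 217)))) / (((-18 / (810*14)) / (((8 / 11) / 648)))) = -411355 / 35178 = -11.69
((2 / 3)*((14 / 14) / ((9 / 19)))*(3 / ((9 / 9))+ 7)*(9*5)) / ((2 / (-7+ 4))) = -950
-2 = -2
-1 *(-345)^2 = -119025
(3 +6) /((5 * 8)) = 9 /40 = 0.22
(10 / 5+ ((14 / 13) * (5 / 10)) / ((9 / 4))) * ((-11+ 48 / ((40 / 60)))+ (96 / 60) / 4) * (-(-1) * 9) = 80434 / 65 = 1237.45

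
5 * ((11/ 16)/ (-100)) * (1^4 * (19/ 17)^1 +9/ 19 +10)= -1287/ 3230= -0.40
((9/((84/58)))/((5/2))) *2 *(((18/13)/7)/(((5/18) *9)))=6264/15925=0.39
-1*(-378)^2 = -142884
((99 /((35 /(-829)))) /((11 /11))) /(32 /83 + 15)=-6811893 /44695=-152.41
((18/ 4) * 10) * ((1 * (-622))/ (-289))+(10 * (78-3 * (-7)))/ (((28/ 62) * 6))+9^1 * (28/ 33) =20910909/ 44506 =469.84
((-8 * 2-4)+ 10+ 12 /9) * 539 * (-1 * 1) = 14014 /3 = 4671.33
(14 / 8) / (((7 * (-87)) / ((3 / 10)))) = -0.00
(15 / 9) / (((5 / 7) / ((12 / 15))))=1.87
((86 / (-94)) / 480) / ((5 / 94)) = -0.04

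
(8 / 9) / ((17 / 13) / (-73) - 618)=-7592 / 5278491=-0.00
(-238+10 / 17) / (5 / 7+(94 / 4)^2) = -113008 / 263211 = -0.43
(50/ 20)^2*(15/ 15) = 25/ 4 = 6.25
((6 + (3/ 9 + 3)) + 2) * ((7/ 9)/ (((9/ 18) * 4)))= 119/ 27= 4.41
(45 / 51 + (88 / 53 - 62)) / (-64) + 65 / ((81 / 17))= 68057971 / 4670784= 14.57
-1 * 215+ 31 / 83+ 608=32650 / 83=393.37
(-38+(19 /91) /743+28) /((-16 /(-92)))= -15550553 /270452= -57.50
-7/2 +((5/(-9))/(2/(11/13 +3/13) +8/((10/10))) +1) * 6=895/414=2.16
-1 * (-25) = 25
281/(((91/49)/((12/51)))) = 7868/221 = 35.60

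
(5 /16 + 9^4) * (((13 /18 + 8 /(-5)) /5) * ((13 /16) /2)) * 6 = -2807.69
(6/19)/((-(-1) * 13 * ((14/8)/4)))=96/1729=0.06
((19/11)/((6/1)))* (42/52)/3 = 133/1716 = 0.08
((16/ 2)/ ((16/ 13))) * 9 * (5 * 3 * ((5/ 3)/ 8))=2925/ 16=182.81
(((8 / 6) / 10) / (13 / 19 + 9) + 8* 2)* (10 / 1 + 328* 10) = 7270571 / 138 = 52685.30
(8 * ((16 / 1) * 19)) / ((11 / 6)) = 14592 / 11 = 1326.55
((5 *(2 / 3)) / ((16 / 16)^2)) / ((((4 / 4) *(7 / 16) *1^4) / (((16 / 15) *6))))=1024 / 21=48.76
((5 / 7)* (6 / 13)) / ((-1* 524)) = -15 / 23842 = -0.00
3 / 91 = 0.03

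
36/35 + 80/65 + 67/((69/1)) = 101417/31395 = 3.23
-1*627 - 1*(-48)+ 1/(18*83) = -579.00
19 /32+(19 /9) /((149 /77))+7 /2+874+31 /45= 20976187 /23840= 879.87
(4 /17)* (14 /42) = 4 /51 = 0.08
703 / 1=703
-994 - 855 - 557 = -2406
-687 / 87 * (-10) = 2290 / 29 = 78.97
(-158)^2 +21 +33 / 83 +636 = 2126576 / 83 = 25621.40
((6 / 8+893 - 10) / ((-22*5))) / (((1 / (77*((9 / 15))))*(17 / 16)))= -29694 / 85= -349.34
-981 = -981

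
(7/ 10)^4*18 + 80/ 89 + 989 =442428201/ 445000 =994.22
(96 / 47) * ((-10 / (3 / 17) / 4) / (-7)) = 4.13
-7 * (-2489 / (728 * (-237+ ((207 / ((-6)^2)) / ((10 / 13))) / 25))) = -311125 / 3077113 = -0.10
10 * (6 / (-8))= -15 / 2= -7.50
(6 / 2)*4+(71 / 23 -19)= -90 / 23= -3.91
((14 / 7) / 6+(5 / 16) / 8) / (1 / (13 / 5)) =1859 / 1920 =0.97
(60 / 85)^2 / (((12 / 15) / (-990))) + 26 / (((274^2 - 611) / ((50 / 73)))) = -193737004660 / 314197621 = -616.61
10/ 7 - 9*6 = -368/ 7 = -52.57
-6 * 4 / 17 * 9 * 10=-2160 / 17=-127.06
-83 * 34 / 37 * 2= -5644 / 37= -152.54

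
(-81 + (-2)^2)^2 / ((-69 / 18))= -35574 / 23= -1546.70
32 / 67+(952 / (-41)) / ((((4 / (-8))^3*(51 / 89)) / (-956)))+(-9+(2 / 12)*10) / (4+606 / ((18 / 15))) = -1299923661106 / 4194669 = -309898.98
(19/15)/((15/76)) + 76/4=5719/225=25.42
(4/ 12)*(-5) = -5/ 3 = -1.67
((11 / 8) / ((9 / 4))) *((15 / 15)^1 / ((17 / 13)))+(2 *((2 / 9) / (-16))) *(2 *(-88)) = 1639 / 306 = 5.36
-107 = -107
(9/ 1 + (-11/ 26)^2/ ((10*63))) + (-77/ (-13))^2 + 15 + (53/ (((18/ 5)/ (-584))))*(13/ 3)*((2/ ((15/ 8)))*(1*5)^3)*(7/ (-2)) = 66641739580889/ 3832920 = 17386676.37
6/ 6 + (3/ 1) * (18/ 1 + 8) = 79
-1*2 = -2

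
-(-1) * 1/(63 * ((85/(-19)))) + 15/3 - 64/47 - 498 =-124424318/251685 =-494.37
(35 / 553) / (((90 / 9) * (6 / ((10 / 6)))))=5 / 2844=0.00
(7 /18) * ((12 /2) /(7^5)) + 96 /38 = 345763 /136857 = 2.53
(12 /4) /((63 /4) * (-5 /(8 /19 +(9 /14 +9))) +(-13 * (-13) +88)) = 16062 /1334083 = 0.01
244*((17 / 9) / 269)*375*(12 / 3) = 2074000 / 807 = 2570.01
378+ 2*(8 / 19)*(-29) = 6718 / 19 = 353.58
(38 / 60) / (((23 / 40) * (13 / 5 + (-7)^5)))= -190 / 2898759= -0.00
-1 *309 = -309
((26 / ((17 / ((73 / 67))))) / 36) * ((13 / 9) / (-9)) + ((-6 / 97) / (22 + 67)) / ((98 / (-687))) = -0.00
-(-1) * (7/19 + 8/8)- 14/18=101/171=0.59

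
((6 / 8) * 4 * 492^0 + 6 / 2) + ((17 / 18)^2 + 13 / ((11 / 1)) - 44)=-128041 / 3564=-35.93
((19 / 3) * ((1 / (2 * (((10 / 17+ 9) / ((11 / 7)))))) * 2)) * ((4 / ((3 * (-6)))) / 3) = -7106 / 92421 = -0.08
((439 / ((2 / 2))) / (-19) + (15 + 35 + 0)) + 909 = 17782 / 19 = 935.89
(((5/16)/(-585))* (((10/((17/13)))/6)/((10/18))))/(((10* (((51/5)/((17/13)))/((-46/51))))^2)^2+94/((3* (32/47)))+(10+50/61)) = -17070301/779039659970104829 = -0.00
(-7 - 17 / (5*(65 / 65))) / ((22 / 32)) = -832 / 55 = -15.13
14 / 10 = 7 / 5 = 1.40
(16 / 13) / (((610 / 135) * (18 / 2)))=0.03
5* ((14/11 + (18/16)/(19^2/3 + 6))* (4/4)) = 213725/33352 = 6.41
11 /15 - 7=-94 /15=-6.27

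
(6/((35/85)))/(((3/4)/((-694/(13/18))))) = -1698912/91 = -18669.36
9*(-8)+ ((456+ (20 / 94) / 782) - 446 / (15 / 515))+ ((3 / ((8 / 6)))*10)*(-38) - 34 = -872043766 / 55131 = -15817.67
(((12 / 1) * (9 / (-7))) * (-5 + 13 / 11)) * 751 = 44240.73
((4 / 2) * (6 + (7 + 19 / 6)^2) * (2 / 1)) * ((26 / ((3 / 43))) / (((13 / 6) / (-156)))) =-35212528 / 3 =-11737509.33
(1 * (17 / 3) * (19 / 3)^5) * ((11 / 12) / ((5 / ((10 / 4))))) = 463030513 / 17496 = 26464.94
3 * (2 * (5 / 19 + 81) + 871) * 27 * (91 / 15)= 48248109 / 95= 507874.83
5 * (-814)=-4070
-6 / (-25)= 6 / 25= 0.24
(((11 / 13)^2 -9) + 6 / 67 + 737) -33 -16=7697438 / 11323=679.81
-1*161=-161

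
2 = 2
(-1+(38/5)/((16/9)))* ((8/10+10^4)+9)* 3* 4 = 19669257/50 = 393385.14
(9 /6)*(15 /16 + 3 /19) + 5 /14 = 8513 /4256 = 2.00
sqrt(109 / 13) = sqrt(1417) / 13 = 2.90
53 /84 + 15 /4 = 92 /21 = 4.38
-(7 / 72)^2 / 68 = -49 / 352512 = -0.00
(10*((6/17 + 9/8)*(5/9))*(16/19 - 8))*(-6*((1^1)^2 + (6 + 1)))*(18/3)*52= 16723200/19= 880168.42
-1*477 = -477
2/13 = 0.15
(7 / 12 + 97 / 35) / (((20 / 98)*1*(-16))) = -9863 / 9600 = -1.03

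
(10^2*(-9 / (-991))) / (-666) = -50 / 36667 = -0.00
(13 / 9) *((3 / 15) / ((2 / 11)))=143 / 90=1.59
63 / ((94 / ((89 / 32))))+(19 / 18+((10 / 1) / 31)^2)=78663679 / 26016192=3.02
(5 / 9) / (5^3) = 1 / 225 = 0.00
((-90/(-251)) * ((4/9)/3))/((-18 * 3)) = -20/20331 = -0.00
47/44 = 1.07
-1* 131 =-131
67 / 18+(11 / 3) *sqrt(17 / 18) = 11 *sqrt(34) / 18+67 / 18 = 7.29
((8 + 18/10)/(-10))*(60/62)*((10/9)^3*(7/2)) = -34300/7533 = -4.55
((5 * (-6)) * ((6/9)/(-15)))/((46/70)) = 140/69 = 2.03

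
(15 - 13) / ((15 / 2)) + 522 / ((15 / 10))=5224 / 15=348.27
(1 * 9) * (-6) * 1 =-54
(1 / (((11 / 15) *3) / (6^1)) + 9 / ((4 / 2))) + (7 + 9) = 511 / 22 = 23.23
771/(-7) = -771/7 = -110.14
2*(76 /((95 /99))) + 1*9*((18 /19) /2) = 15453 /95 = 162.66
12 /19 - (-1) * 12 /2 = 126 /19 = 6.63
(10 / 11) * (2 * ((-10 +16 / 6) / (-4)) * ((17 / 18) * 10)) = 31.48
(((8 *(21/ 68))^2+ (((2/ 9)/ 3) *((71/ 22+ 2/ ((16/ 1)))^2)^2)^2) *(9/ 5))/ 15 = 11.23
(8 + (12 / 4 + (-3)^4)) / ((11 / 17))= 1564 / 11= 142.18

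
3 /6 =1 /2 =0.50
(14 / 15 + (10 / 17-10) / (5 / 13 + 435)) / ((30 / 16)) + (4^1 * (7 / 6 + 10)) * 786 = 35108.49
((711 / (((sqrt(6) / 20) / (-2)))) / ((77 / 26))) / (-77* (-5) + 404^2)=-123240* sqrt(6) / 12597277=-0.02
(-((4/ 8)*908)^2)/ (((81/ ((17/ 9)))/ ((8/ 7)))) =-28031776/ 5103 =-5493.20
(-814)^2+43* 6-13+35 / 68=45073223 / 68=662841.51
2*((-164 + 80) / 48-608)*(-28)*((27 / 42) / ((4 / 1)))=21951 / 4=5487.75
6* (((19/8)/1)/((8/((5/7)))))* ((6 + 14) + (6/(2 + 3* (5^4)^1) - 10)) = 668895/52556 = 12.73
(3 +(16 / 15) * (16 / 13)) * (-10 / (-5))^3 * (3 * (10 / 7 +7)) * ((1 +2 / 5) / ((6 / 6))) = 396952 / 325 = 1221.39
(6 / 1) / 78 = 1 / 13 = 0.08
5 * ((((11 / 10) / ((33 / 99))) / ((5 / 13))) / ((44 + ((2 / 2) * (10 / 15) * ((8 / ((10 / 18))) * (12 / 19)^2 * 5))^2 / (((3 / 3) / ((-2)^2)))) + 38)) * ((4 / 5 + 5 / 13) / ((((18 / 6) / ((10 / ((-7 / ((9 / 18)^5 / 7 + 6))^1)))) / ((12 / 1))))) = -12725454687 / 11300200688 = -1.13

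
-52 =-52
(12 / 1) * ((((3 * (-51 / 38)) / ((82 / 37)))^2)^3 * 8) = 98737058301010447463883 / 28604523374039209088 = 3451.80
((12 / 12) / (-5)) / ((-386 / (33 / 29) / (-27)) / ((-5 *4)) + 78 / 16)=-7128 / 151357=-0.05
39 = 39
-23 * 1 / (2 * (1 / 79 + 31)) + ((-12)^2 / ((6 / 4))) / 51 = 1.51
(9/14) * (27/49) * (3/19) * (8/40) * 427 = 44469/9310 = 4.78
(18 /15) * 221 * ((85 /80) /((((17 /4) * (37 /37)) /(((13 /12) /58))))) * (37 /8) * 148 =3933137 /4640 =847.66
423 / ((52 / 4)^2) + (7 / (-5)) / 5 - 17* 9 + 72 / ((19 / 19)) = -332833 / 4225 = -78.78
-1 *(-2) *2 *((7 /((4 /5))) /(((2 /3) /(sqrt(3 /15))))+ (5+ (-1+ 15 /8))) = 21 *sqrt(5) /2+ 47 /2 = 46.98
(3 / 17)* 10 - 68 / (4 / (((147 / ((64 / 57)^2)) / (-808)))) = 237314307 / 56262656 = 4.22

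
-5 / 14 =-0.36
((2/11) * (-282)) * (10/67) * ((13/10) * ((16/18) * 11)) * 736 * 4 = -57561088/201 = -286373.57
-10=-10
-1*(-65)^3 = 274625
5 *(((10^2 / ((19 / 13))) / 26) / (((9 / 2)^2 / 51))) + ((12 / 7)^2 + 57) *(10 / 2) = 8366405 / 25137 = 332.83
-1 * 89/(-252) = 89/252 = 0.35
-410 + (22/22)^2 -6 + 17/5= -2058/5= -411.60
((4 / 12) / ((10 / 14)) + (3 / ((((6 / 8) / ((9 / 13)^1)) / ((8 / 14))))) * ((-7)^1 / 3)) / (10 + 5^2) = -629 / 6825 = -0.09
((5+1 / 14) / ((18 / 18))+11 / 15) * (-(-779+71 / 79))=2497731 / 553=4516.69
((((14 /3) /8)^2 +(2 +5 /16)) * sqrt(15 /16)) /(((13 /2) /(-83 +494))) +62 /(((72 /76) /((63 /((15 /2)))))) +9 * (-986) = -124864 /15 +26167 * sqrt(15) /624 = -8161.86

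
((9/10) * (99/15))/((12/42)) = 2079/100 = 20.79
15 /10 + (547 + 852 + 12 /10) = 14017 /10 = 1401.70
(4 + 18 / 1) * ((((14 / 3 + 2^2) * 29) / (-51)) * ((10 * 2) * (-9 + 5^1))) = 8673.46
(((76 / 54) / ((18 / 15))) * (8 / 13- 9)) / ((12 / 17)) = -176035 / 12636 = -13.93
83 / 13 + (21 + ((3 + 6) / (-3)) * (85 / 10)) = 49 / 26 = 1.88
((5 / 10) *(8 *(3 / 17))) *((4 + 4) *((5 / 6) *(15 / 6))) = 200 / 17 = 11.76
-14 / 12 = -1.17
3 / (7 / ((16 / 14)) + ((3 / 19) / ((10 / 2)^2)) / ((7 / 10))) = 15960 / 32633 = 0.49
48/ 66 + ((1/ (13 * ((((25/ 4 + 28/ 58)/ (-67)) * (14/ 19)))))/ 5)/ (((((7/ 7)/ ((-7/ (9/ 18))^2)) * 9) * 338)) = 55121644/ 77213565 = 0.71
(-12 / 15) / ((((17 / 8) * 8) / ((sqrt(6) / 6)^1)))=-2 * sqrt(6) / 255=-0.02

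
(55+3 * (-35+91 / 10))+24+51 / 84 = 267 / 140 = 1.91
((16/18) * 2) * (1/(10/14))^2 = 784/225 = 3.48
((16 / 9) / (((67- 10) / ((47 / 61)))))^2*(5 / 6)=0.00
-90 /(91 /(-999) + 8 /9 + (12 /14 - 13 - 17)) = 629370 /198217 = 3.18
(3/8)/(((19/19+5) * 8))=0.01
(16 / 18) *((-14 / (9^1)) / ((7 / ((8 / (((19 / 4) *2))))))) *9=-256 / 171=-1.50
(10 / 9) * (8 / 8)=10 / 9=1.11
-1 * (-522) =522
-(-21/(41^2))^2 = -441/2825761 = -0.00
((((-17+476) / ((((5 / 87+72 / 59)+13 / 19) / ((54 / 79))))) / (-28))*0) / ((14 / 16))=0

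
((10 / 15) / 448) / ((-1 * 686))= -0.00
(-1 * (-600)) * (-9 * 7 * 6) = -226800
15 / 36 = 5 / 12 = 0.42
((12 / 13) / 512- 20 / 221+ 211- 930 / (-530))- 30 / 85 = 212.31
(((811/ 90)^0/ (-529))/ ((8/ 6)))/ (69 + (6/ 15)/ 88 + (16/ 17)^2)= -47685/ 2350679741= -0.00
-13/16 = -0.81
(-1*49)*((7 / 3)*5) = -1715 / 3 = -571.67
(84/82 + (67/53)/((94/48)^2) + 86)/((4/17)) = 1782080284/4800157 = 371.25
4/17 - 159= -2699/17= -158.76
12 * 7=84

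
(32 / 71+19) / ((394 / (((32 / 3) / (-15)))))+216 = 135931544 / 629415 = 215.96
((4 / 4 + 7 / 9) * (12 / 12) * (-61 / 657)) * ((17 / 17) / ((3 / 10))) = -9760 / 17739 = -0.55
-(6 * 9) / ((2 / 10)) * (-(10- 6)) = 1080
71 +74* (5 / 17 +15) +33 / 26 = 532183 / 442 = 1204.03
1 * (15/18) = 5/6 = 0.83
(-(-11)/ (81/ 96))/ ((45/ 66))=7744/ 405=19.12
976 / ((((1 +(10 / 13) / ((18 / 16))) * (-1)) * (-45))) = 12688 / 985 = 12.88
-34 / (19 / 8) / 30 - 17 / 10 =-1241 / 570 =-2.18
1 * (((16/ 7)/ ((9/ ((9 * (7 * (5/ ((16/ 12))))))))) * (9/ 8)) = 135/ 2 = 67.50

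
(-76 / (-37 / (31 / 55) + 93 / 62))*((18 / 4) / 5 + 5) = 139004 / 19885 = 6.99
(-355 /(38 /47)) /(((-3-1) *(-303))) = -16685 /46056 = -0.36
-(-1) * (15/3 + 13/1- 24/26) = 222/13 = 17.08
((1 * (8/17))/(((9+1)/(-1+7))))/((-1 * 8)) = -3/85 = -0.04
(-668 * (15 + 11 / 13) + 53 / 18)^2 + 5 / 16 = 24527355368545 / 219024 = 111984784.17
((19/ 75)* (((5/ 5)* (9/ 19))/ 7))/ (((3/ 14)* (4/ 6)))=0.12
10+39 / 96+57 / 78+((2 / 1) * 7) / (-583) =2695215 / 242528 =11.11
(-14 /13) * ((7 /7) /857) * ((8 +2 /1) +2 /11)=-1568 /122551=-0.01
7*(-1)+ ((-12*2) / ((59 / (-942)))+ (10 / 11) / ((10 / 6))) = 244499 / 649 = 376.73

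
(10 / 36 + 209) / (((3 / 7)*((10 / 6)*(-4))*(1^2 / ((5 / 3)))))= -26369 / 216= -122.08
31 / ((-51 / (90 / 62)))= -0.88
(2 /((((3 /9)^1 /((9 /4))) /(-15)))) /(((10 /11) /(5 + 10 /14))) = -8910 /7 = -1272.86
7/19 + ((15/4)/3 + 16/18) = 1715/684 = 2.51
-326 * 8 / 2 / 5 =-1304 / 5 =-260.80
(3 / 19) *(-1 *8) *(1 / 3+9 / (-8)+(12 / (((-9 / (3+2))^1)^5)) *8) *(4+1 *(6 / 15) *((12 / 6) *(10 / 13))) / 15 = 3698636 / 1620567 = 2.28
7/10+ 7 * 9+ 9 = 727/10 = 72.70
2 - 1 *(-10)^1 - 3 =9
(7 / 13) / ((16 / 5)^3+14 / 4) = 1750 / 117871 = 0.01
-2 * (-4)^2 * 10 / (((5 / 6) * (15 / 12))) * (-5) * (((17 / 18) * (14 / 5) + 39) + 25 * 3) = 2687488 / 15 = 179165.87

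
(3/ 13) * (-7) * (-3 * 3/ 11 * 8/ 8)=1.32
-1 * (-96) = 96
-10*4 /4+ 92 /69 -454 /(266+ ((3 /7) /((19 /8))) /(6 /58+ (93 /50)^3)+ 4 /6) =-10.37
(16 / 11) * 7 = 112 / 11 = 10.18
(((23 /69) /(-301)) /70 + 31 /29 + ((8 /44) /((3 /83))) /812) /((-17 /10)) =-0.63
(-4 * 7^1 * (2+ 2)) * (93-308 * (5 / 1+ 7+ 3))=507024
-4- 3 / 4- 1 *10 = -59 / 4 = -14.75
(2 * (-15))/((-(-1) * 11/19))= -570/11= -51.82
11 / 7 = 1.57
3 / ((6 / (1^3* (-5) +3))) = -1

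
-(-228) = 228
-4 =-4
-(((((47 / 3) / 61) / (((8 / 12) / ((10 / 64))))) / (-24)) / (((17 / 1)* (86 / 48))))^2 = -55225 / 8144311422976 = -0.00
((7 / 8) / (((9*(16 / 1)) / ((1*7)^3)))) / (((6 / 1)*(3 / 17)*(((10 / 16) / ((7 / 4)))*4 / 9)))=285719 / 23040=12.40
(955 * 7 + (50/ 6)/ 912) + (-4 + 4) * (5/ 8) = 18290185/ 2736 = 6685.01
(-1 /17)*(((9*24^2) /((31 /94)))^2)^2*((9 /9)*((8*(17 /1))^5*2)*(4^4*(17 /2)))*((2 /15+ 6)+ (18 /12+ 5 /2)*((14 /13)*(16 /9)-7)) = 620253063703642998065595978775944757248 /60028865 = 10332580229588598719392680000000.00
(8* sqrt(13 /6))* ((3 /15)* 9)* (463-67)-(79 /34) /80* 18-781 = -1062871 /1360+4752* sqrt(78) /5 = 7612.18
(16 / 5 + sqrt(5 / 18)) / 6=sqrt(10) / 36 + 8 / 15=0.62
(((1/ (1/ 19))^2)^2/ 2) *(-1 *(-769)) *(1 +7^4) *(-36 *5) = -21664878416820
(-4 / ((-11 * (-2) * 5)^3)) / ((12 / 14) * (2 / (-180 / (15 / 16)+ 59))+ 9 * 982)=-931 / 2737922236500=-0.00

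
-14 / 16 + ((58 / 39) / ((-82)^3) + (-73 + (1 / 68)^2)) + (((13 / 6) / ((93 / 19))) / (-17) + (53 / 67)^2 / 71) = -73.89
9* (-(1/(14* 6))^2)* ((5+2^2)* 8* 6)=-27/49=-0.55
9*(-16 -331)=-3123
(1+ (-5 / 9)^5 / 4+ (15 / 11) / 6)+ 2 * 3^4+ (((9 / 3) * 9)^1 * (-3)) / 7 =2757938165 / 18187092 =151.64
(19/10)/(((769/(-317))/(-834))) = 2511591/3845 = 653.21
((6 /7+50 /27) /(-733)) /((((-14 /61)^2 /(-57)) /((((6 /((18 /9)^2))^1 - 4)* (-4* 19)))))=1719399680 /2262771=759.86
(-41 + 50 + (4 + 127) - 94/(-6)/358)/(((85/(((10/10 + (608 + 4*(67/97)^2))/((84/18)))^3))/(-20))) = -257080551820179185611959939/3477654788690555284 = -73923539.70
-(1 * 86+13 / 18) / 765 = -1561 / 13770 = -0.11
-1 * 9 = -9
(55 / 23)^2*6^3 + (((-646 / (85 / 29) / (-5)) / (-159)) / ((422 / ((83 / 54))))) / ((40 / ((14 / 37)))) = 21898995514050701 / 17729673579000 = 1235.16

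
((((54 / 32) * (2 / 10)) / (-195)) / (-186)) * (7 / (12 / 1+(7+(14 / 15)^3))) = 2835 / 862342624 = 0.00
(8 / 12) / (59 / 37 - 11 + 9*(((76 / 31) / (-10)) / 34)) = -194990 / 2769921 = -0.07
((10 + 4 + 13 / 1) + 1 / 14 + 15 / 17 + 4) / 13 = 585 / 238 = 2.46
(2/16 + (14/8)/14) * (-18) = -9/2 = -4.50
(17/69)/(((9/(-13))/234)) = -5746/69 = -83.28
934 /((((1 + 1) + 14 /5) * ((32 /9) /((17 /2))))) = 119085 /256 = 465.18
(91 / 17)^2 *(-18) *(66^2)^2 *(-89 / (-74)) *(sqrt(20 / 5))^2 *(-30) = 15103315300993920 / 10693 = 1412448826427.94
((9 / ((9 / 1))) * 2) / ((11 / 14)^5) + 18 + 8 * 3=7839790 / 161051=48.68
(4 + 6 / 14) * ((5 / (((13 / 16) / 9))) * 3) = 735.82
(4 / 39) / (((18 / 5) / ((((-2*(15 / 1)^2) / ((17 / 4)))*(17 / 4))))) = -500 / 39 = -12.82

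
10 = 10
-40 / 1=-40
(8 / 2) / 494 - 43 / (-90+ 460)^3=101295379 / 12511291000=0.01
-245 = -245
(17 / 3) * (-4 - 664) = -11356 / 3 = -3785.33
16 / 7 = 2.29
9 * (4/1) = 36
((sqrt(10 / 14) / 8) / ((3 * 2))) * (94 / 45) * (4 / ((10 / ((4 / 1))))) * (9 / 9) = 47 * sqrt(35) / 4725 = 0.06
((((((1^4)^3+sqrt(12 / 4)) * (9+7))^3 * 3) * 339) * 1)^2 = 2082298795130880 * sqrt(3)+3609317911560192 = 7215965221266332.88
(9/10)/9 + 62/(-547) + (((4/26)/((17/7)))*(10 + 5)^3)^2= 12212113309607/267160270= 45710.81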